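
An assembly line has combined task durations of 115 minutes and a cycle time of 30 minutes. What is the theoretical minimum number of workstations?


Formula: N_min = ceil(Sum of Task Times / Cycle Time)
N_min = ceil(115 min / 30 min) = ceil(3.8333)
N_min = 4 stations

4


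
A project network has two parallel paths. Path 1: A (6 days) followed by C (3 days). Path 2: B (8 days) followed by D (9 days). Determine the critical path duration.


Path 1 = 6 + 3 = 9 days
Path 2 = 8 + 9 = 17 days
Duration = max(9, 17) = 17 days

17 days


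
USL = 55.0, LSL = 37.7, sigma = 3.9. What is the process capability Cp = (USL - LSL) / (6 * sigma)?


Cp = (55.0 - 37.7) / (6 * 3.9)

0.74


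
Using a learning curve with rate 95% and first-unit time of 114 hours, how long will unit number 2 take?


Formula: T_n = T_1 * (learning_rate)^(log2(n)) where learning_rate = rate/100
Doublings = log2(2) = 1
T_n = 114 * 0.95^1
T_n = 114 * 0.95 = 108.3 hours

108.3 hours


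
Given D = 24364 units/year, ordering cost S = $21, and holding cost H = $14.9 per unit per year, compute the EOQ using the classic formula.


Formula: EOQ = sqrt(2 * D * S / H)
Numerator: 2 * 24364 * 21 = 1023288
2DS/H = 1023288 / 14.9 = 68677.0
EOQ = sqrt(68677.0) = 262.1 units

262.1 units


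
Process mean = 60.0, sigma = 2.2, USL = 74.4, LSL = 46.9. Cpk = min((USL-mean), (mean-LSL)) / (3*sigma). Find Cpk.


Cpu = (74.4 - 60.0) / (3 * 2.2) = 2.18
Cpl = (60.0 - 46.9) / (3 * 2.2) = 1.98
Cpk = min(2.18, 1.98) = 1.98

1.98


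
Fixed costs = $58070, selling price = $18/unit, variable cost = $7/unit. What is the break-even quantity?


Formula: BEQ = Fixed Costs / (Price - Variable Cost)
Contribution margin = $18 - $7 = $11/unit
BEQ = ceil($58070 / $11/unit) = ceil(5279.09) = 5280 units

5280 units


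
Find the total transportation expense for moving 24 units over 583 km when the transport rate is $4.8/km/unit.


TC = dist * cost * units = 583 * 4.8 * 24 = $67161.60

$67161.60


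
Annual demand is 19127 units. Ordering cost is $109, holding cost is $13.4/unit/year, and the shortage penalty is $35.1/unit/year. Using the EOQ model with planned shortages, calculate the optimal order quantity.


Formula: EOQ* = sqrt(2DS/H) * sqrt((H+P)/P)
Base EOQ = sqrt(2*19127*109/13.4) = 557.83 units
Correction = sqrt((13.4+35.1)/35.1) = 1.17549
EOQ* = 557.83 * 1.17549 = 655.7 units

655.7 units


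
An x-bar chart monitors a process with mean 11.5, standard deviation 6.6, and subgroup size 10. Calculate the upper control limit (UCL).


UCL = 11.5 + 3 * 6.6 / sqrt(10)

17.76


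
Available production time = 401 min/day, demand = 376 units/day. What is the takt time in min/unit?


Formula: Takt Time = Available Production Time / Customer Demand
Takt = 401 min/day / 376 units/day
Takt = 1.07 min/unit

1.07 min/unit


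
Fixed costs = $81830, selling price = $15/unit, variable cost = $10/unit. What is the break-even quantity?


Formula: BEQ = Fixed Costs / (Price - Variable Cost)
Contribution margin = $15 - $10 = $5/unit
BEQ = ceil($81830 / $5/unit) = ceil(16366.0) = 16366 units

16366 units


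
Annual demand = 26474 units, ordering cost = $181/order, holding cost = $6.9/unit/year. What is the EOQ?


Formula: EOQ = sqrt(2 * D * S / H)
Numerator: 2 * 26474 * 181 = 9583588
2DS/H = 9583588 / 6.9 = 1388925.8
EOQ = sqrt(1388925.8) = 1178.5 units

1178.5 units


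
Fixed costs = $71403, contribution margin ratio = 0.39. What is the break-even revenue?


Formula: BER = Fixed Costs / Contribution Margin Ratio
BER = $71403 / 0.39
BER = $183084.62 (to the nearest cent)

$183084.62


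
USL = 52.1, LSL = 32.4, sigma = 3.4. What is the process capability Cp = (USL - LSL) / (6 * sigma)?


Cp = (52.1 - 32.4) / (6 * 3.4)

0.97


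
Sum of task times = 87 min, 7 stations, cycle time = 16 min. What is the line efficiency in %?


Formula: Efficiency = Sum of Task Times / (N_stations * CT) * 100
Total station capacity = 7 stations * 16 min = 112 min
Efficiency = 87 / 112 * 100 = 77.7%

77.7%


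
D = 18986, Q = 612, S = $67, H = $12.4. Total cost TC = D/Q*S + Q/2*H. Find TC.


TC = 18986/612 * 67 + 612/2 * 12.4

$5872.93


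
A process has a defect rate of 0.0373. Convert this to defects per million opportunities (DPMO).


DPMO = defect_rate * 1000000 = 0.0373 * 1000000

37300


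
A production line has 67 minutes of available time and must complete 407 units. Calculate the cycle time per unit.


Formula: CT = Available Time / Number of Units
CT = 67 min / 407 units
CT = 0.16 min/unit

0.16 min/unit


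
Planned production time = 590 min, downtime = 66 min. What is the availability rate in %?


Formula: Availability = (Planned Time - Downtime) / Planned Time * 100
Uptime = 590 - 66 = 524 min
Availability = 524 / 590 * 100 = 88.8%

88.8%


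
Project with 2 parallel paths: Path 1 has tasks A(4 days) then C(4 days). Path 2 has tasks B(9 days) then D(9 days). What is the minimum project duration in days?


Path 1 = 4 + 4 = 8 days
Path 2 = 9 + 9 = 18 days
Duration = max(8, 18) = 18 days

18 days


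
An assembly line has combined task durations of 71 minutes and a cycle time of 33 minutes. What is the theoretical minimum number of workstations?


Formula: N_min = ceil(Sum of Task Times / Cycle Time)
N_min = ceil(71 min / 33 min) = ceil(2.1515)
N_min = 3 stations

3


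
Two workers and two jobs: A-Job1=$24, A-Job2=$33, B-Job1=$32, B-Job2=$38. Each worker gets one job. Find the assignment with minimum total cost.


Option 1: A->1 + B->2 = $24 + $38 = $62
Option 2: A->2 + B->1 = $33 + $32 = $65
Min cost = min($62, $65) = $62

$62


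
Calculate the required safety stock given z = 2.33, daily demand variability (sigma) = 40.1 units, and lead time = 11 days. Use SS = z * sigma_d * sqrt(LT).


Formula: SS = z * sigma_d * sqrt(LT)
sqrt(LT) = sqrt(11) = 3.3166
SS = 2.33 * 40.1 * 3.3166
SS = 309.9 units

309.9 units


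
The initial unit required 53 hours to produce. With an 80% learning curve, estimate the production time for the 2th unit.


Formula: T_n = T_1 * (learning_rate)^(log2(n)) where learning_rate = rate/100
Doublings = log2(2) = 1
T_n = 53 * 0.8^1
T_n = 53 * 0.8 = 42.4 hours

42.4 hours


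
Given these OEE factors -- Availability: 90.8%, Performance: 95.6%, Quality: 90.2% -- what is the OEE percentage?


Formula: OEE = Availability * Performance * Quality / 10000
A * P = 90.8% * 95.6% / 100 = 86.8%
OEE = 86.8% * 90.2% / 100 = 78.3%

78.3%


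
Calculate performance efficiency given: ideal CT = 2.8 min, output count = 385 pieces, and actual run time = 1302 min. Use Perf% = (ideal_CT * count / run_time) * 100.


Formula: Performance = (Ideal CT * Total Count) / Run Time * 100
Ideal output time = 2.8 * 385 = 1078.0 min
Performance = 1078.0 / 1302 * 100 = 82.8%

82.8%


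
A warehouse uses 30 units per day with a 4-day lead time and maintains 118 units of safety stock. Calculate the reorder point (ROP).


Formula: ROP = (Daily Demand * Lead Time) + Safety Stock
Demand during lead time = 30 * 4 = 120 units
ROP = 120 + 118 = 238 units

238 units


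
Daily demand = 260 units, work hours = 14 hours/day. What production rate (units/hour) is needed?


Formula: Production Rate = Daily Demand / Available Hours
Rate = 260 units/day / 14 hours/day
Rate = 18.6 units/hour

18.6 units/hour


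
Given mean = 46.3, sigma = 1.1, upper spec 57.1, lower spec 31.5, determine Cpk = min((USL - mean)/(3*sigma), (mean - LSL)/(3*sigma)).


Cpu = (57.1 - 46.3) / (3 * 1.1) = 3.27
Cpl = (46.3 - 31.5) / (3 * 1.1) = 4.48
Cpk = min(3.27, 4.48) = 3.27

3.27


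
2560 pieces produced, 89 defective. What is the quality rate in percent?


Formula: Quality Rate = Good Pieces / Total Pieces * 100
Good pieces = 2560 - 89 = 2471
QR = 2471 / 2560 * 100 = 96.5%

96.5%


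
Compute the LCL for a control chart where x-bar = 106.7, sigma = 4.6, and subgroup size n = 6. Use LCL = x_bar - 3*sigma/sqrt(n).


LCL = 106.7 - 3 * 4.6 / sqrt(6)

101.07


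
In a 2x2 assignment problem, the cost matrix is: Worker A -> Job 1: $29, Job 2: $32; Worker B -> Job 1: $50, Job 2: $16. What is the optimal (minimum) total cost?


Option 1: A->1 + B->2 = $29 + $16 = $45
Option 2: A->2 + B->1 = $32 + $50 = $82
Min cost = min($45, $82) = $45

$45


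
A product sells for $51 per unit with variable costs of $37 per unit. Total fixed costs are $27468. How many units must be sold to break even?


Formula: BEQ = Fixed Costs / (Price - Variable Cost)
Contribution margin = $51 - $37 = $14/unit
BEQ = ceil($27468 / $14/unit) = ceil(1962.0) = 1962 units

1962 units


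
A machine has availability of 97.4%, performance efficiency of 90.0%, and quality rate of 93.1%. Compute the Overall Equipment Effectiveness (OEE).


Formula: OEE = Availability * Performance * Quality / 10000
A * P = 97.4% * 90.0% / 100 = 87.66%
OEE = 87.66% * 93.1% / 100 = 81.6%

81.6%


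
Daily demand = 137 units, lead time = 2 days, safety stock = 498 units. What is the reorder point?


Formula: ROP = (Daily Demand * Lead Time) + Safety Stock
Demand during lead time = 137 * 2 = 274 units
ROP = 274 + 498 = 772 units

772 units


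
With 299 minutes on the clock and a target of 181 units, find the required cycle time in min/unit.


Formula: CT = Available Time / Number of Units
CT = 299 min / 181 units
CT = 1.65 min/unit

1.65 min/unit


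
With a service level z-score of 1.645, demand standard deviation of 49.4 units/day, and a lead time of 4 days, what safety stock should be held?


Formula: SS = z * sigma_d * sqrt(LT)
sqrt(LT) = sqrt(4) = 2.0
SS = 1.645 * 49.4 * 2.0
SS = 162.5 units

162.5 units


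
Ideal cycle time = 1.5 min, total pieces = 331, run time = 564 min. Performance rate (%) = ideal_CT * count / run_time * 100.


Formula: Performance = (Ideal CT * Total Count) / Run Time * 100
Ideal output time = 1.5 * 331 = 496.5 min
Performance = 496.5 / 564 * 100 = 88.0%

88.0%


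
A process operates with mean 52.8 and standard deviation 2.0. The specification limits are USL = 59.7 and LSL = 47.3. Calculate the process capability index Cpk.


Cpu = (59.7 - 52.8) / (3 * 2.0) = 1.15
Cpl = (52.8 - 47.3) / (3 * 2.0) = 0.92
Cpk = min(1.15, 0.92) = 0.92

0.92


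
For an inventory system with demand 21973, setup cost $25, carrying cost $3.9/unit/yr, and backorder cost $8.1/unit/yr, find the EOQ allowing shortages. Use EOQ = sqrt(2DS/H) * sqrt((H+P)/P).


Formula: EOQ* = sqrt(2DS/H) * sqrt((H+P)/P)
Base EOQ = sqrt(2*21973*25/3.9) = 530.76 units
Correction = sqrt((3.9+8.1)/8.1) = 1.21716
EOQ* = 530.76 * 1.21716 = 646.0 units

646.0 units


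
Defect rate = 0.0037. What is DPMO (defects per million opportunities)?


DPMO = defect_rate * 1000000 = 0.0037 * 1000000

3700


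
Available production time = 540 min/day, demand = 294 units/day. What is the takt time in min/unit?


Formula: Takt Time = Available Production Time / Customer Demand
Takt = 540 min/day / 294 units/day
Takt = 1.84 min/unit

1.84 min/unit


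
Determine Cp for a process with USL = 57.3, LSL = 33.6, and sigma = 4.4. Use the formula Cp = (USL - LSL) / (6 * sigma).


Cp = (57.3 - 33.6) / (6 * 4.4)

0.9


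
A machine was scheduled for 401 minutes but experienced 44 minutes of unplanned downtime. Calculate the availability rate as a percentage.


Formula: Availability = (Planned Time - Downtime) / Planned Time * 100
Uptime = 401 - 44 = 357 min
Availability = 357 / 401 * 100 = 89.0%

89.0%


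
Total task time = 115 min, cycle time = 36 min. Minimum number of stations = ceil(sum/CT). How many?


Formula: N_min = ceil(Sum of Task Times / Cycle Time)
N_min = ceil(115 min / 36 min) = ceil(3.1944)
N_min = 4 stations

4


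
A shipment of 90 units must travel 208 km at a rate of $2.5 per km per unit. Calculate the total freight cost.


TC = dist * cost * units = 208 * 2.5 * 90 = $46800.00

$46800.00


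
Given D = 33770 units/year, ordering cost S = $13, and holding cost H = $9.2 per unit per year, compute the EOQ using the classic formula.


Formula: EOQ = sqrt(2 * D * S / H)
Numerator: 2 * 33770 * 13 = 878020
2DS/H = 878020 / 9.2 = 95437.0
EOQ = sqrt(95437.0) = 308.9 units

308.9 units


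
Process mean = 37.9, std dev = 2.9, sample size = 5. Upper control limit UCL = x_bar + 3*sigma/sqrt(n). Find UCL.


UCL = 37.9 + 3 * 2.9 / sqrt(5)

41.79


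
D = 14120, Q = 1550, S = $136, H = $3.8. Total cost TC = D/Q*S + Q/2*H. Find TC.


TC = 14120/1550 * 136 + 1550/2 * 3.8

$4183.92


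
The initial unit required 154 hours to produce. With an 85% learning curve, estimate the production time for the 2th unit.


Formula: T_n = T_1 * (learning_rate)^(log2(n)) where learning_rate = rate/100
Doublings = log2(2) = 1
T_n = 154 * 0.85^1
T_n = 154 * 0.85 = 130.9 hours

130.9 hours


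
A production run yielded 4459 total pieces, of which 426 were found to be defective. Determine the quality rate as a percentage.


Formula: Quality Rate = Good Pieces / Total Pieces * 100
Good pieces = 4459 - 426 = 4033
QR = 4033 / 4459 * 100 = 90.4%

90.4%


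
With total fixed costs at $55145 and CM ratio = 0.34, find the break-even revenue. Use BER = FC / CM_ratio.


Formula: BER = Fixed Costs / Contribution Margin Ratio
BER = $55145 / 0.34
BER = $162191.18 (to the nearest cent)

$162191.18


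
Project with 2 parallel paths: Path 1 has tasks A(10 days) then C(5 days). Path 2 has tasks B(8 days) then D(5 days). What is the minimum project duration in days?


Path 1 = 10 + 5 = 15 days
Path 2 = 8 + 5 = 13 days
Duration = max(15, 13) = 15 days

15 days


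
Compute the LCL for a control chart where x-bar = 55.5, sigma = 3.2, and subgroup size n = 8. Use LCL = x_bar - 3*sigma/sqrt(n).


LCL = 55.5 - 3 * 3.2 / sqrt(8)

52.11


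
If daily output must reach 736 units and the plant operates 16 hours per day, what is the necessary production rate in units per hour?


Formula: Production Rate = Daily Demand / Available Hours
Rate = 736 units/day / 16 hours/day
Rate = 46.0 units/hour

46.0 units/hour


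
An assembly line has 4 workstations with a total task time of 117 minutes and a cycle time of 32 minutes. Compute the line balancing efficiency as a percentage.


Formula: Efficiency = Sum of Task Times / (N_stations * CT) * 100
Total station capacity = 4 stations * 32 min = 128 min
Efficiency = 117 / 128 * 100 = 91.4%

91.4%


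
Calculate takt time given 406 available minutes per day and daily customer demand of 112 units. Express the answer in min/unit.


Formula: Takt Time = Available Production Time / Customer Demand
Takt = 406 min/day / 112 units/day
Takt = 3.63 min/unit

3.63 min/unit


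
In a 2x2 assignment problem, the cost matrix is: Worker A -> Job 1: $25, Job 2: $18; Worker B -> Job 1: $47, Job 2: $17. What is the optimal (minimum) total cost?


Option 1: A->1 + B->2 = $25 + $17 = $42
Option 2: A->2 + B->1 = $18 + $47 = $65
Min cost = min($42, $65) = $42

$42


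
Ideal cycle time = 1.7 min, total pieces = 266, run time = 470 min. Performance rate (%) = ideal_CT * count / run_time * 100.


Formula: Performance = (Ideal CT * Total Count) / Run Time * 100
Ideal output time = 1.7 * 266 = 452.2 min
Performance = 452.2 / 470 * 100 = 96.2%

96.2%


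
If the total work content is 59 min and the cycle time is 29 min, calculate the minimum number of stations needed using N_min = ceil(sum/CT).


Formula: N_min = ceil(Sum of Task Times / Cycle Time)
N_min = ceil(59 min / 29 min) = ceil(2.0345)
N_min = 3 stations

3


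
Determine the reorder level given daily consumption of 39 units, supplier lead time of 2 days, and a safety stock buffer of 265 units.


Formula: ROP = (Daily Demand * Lead Time) + Safety Stock
Demand during lead time = 39 * 2 = 78 units
ROP = 78 + 265 = 343 units

343 units


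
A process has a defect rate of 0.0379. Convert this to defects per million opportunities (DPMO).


DPMO = defect_rate * 1000000 = 0.0379 * 1000000

37900


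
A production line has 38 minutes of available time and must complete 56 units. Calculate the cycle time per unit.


Formula: CT = Available Time / Number of Units
CT = 38 min / 56 units
CT = 0.68 min/unit

0.68 min/unit


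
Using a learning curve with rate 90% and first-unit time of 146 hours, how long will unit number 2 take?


Formula: T_n = T_1 * (learning_rate)^(log2(n)) where learning_rate = rate/100
Doublings = log2(2) = 1
T_n = 146 * 0.9^1
T_n = 146 * 0.9 = 131.4 hours

131.4 hours


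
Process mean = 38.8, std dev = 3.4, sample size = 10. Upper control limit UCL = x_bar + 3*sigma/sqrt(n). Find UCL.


UCL = 38.8 + 3 * 3.4 / sqrt(10)

42.03


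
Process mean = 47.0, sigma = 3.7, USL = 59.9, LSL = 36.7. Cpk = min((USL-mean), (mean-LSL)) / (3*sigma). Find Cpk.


Cpu = (59.9 - 47.0) / (3 * 3.7) = 1.16
Cpl = (47.0 - 36.7) / (3 * 3.7) = 0.93
Cpk = min(1.16, 0.93) = 0.93

0.93


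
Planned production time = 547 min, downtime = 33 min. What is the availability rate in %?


Formula: Availability = (Planned Time - Downtime) / Planned Time * 100
Uptime = 547 - 33 = 514 min
Availability = 514 / 547 * 100 = 94.0%

94.0%


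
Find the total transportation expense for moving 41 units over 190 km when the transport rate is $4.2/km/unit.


TC = dist * cost * units = 190 * 4.2 * 41 = $32718.00

$32718.00


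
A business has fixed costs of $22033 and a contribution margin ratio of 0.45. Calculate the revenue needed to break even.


Formula: BER = Fixed Costs / Contribution Margin Ratio
BER = $22033 / 0.45
BER = $48962.22 (to the nearest cent)

$48962.22


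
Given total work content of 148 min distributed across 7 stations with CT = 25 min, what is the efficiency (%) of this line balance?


Formula: Efficiency = Sum of Task Times / (N_stations * CT) * 100
Total station capacity = 7 stations * 25 min = 175 min
Efficiency = 148 / 175 * 100 = 84.6%

84.6%


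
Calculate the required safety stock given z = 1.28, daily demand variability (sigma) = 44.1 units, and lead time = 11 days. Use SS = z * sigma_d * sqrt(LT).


Formula: SS = z * sigma_d * sqrt(LT)
sqrt(LT) = sqrt(11) = 3.3166
SS = 1.28 * 44.1 * 3.3166
SS = 187.2 units

187.2 units


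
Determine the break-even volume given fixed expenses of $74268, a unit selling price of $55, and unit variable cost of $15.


Formula: BEQ = Fixed Costs / (Price - Variable Cost)
Contribution margin = $55 - $15 = $40/unit
BEQ = ceil($74268 / $40/unit) = ceil(1856.7) = 1857 units

1857 units


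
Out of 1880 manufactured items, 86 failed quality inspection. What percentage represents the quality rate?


Formula: Quality Rate = Good Pieces / Total Pieces * 100
Good pieces = 1880 - 86 = 1794
QR = 1794 / 1880 * 100 = 95.4%

95.4%


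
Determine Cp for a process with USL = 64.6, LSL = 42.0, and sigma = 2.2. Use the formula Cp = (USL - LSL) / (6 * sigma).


Cp = (64.6 - 42.0) / (6 * 2.2)

1.71


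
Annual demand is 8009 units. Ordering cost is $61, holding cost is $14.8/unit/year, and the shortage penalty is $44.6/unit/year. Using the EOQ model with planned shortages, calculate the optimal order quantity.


Formula: EOQ* = sqrt(2DS/H) * sqrt((H+P)/P)
Base EOQ = sqrt(2*8009*61/14.8) = 256.94 units
Correction = sqrt((14.8+44.6)/44.6) = 1.15405
EOQ* = 256.94 * 1.15405 = 296.5 units

296.5 units


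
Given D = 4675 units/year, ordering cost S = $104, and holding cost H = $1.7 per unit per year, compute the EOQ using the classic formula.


Formula: EOQ = sqrt(2 * D * S / H)
Numerator: 2 * 4675 * 104 = 972400
2DS/H = 972400 / 1.7 = 572000.0
EOQ = sqrt(572000.0) = 756.3 units

756.3 units


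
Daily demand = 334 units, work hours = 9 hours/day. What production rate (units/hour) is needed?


Formula: Production Rate = Daily Demand / Available Hours
Rate = 334 units/day / 9 hours/day
Rate = 37.1 units/hour

37.1 units/hour


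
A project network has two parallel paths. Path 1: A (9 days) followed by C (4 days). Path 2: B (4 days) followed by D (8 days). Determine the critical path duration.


Path 1 = 9 + 4 = 13 days
Path 2 = 4 + 8 = 12 days
Duration = max(13, 12) = 13 days

13 days


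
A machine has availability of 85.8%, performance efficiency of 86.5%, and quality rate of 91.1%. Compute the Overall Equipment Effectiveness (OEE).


Formula: OEE = Availability * Performance * Quality / 10000
A * P = 85.8% * 86.5% / 100 = 74.22%
OEE = 74.22% * 91.1% / 100 = 67.6%

67.6%


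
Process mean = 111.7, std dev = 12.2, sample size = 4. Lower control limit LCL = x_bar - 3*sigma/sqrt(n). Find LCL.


LCL = 111.7 - 3 * 12.2 / sqrt(4)

93.4


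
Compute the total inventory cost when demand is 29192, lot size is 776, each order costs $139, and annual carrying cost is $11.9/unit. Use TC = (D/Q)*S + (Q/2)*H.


TC = 29192/776 * 139 + 776/2 * 11.9

$9846.18


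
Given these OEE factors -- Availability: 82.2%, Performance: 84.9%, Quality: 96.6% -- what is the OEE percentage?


Formula: OEE = Availability * Performance * Quality / 10000
A * P = 82.2% * 84.9% / 100 = 69.79%
OEE = 69.79% * 96.6% / 100 = 67.4%

67.4%


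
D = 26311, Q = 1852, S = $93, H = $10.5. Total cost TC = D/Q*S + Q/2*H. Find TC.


TC = 26311/1852 * 93 + 1852/2 * 10.5

$11044.23


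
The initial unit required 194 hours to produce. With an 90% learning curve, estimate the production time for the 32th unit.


Formula: T_n = T_1 * (learning_rate)^(log2(n)) where learning_rate = rate/100
Doublings = log2(32) = 5
T_n = 194 * 0.9^5
T_n = 194 * 0.5905 = 114.6 hours

114.6 hours


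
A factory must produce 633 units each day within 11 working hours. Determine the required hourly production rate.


Formula: Production Rate = Daily Demand / Available Hours
Rate = 633 units/day / 11 hours/day
Rate = 57.5 units/hour

57.5 units/hour


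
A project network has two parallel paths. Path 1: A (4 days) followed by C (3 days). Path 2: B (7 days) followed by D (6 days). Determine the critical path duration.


Path 1 = 4 + 3 = 7 days
Path 2 = 7 + 6 = 13 days
Duration = max(7, 13) = 13 days

13 days


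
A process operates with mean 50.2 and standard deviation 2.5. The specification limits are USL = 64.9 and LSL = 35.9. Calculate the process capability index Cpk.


Cpu = (64.9 - 50.2) / (3 * 2.5) = 1.96
Cpl = (50.2 - 35.9) / (3 * 2.5) = 1.91
Cpk = min(1.96, 1.91) = 1.91

1.91


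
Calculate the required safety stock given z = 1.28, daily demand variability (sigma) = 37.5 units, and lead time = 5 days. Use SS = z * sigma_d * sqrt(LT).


Formula: SS = z * sigma_d * sqrt(LT)
sqrt(LT) = sqrt(5) = 2.2361
SS = 1.28 * 37.5 * 2.2361
SS = 107.3 units

107.3 units


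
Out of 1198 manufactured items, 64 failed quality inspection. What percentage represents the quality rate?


Formula: Quality Rate = Good Pieces / Total Pieces * 100
Good pieces = 1198 - 64 = 1134
QR = 1134 / 1198 * 100 = 94.7%

94.7%


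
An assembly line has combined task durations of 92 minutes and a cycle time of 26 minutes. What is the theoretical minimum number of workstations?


Formula: N_min = ceil(Sum of Task Times / Cycle Time)
N_min = ceil(92 min / 26 min) = ceil(3.5385)
N_min = 4 stations

4


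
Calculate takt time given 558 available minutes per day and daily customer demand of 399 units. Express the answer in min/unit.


Formula: Takt Time = Available Production Time / Customer Demand
Takt = 558 min/day / 399 units/day
Takt = 1.4 min/unit

1.4 min/unit


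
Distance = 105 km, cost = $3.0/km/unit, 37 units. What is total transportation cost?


TC = dist * cost * units = 105 * 3.0 * 37 = $11655.00

$11655.00


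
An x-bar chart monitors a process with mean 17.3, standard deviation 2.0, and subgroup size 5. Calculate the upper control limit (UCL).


UCL = 17.3 + 3 * 2.0 / sqrt(5)

19.98


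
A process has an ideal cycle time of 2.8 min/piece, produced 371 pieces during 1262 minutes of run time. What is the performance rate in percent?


Formula: Performance = (Ideal CT * Total Count) / Run Time * 100
Ideal output time = 2.8 * 371 = 1038.8 min
Performance = 1038.8 / 1262 * 100 = 82.3%

82.3%


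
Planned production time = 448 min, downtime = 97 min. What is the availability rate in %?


Formula: Availability = (Planned Time - Downtime) / Planned Time * 100
Uptime = 448 - 97 = 351 min
Availability = 351 / 448 * 100 = 78.3%

78.3%


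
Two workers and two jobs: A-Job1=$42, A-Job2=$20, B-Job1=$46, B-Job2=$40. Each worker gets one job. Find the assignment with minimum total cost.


Option 1: A->1 + B->2 = $42 + $40 = $82
Option 2: A->2 + B->1 = $20 + $46 = $66
Min cost = min($82, $66) = $66

$66


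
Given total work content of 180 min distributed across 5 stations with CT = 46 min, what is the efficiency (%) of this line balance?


Formula: Efficiency = Sum of Task Times / (N_stations * CT) * 100
Total station capacity = 5 stations * 46 min = 230 min
Efficiency = 180 / 230 * 100 = 78.3%

78.3%


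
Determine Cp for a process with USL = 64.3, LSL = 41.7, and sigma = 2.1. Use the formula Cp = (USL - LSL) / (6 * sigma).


Cp = (64.3 - 41.7) / (6 * 2.1)

1.79


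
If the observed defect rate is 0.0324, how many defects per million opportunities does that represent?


DPMO = defect_rate * 1000000 = 0.0324 * 1000000

32400


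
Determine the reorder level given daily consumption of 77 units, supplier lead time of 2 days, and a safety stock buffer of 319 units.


Formula: ROP = (Daily Demand * Lead Time) + Safety Stock
Demand during lead time = 77 * 2 = 154 units
ROP = 154 + 319 = 473 units

473 units


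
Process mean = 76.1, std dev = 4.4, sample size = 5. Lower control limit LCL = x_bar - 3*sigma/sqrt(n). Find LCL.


LCL = 76.1 - 3 * 4.4 / sqrt(5)

70.2


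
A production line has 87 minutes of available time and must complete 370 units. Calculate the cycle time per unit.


Formula: CT = Available Time / Number of Units
CT = 87 min / 370 units
CT = 0.24 min/unit

0.24 min/unit


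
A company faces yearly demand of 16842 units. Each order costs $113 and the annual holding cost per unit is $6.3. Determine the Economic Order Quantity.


Formula: EOQ = sqrt(2 * D * S / H)
Numerator: 2 * 16842 * 113 = 3806292
2DS/H = 3806292 / 6.3 = 604173.3
EOQ = sqrt(604173.3) = 777.3 units

777.3 units


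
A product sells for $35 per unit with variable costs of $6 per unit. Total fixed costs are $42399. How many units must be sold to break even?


Formula: BEQ = Fixed Costs / (Price - Variable Cost)
Contribution margin = $35 - $6 = $29/unit
BEQ = ceil($42399 / $29/unit) = ceil(1462.03) = 1463 units

1463 units


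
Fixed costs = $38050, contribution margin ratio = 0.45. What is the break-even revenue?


Formula: BER = Fixed Costs / Contribution Margin Ratio
BER = $38050 / 0.45
BER = $84555.56 (to the nearest cent)

$84555.56


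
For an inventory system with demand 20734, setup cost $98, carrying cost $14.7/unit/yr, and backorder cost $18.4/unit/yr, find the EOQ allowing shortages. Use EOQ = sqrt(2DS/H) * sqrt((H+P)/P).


Formula: EOQ* = sqrt(2DS/H) * sqrt((H+P)/P)
Base EOQ = sqrt(2*20734*98/14.7) = 525.79 units
Correction = sqrt((14.7+18.4)/18.4) = 1.34124
EOQ* = 525.79 * 1.34124 = 705.2 units

705.2 units


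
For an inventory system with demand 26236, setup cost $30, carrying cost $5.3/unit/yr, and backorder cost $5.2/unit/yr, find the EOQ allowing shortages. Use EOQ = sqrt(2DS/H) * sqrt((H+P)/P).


Formula: EOQ* = sqrt(2DS/H) * sqrt((H+P)/P)
Base EOQ = sqrt(2*26236*30/5.3) = 544.99 units
Correction = sqrt((5.3+5.2)/5.2) = 1.421
EOQ* = 544.99 * 1.421 = 774.4 units

774.4 units


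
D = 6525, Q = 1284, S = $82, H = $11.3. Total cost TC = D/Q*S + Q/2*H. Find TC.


TC = 6525/1284 * 82 + 1284/2 * 11.3

$7671.31


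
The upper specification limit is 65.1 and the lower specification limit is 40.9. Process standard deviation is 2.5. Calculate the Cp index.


Cp = (65.1 - 40.9) / (6 * 2.5)

1.61


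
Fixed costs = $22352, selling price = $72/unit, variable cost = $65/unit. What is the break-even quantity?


Formula: BEQ = Fixed Costs / (Price - Variable Cost)
Contribution margin = $72 - $65 = $7/unit
BEQ = ceil($22352 / $7/unit) = ceil(3193.14) = 3194 units

3194 units


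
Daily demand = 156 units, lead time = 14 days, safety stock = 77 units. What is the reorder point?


Formula: ROP = (Daily Demand * Lead Time) + Safety Stock
Demand during lead time = 156 * 14 = 2184 units
ROP = 2184 + 77 = 2261 units

2261 units


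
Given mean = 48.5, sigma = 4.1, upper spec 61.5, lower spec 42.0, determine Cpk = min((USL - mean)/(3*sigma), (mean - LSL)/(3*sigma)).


Cpu = (61.5 - 48.5) / (3 * 4.1) = 1.06
Cpl = (48.5 - 42.0) / (3 * 4.1) = 0.53
Cpk = min(1.06, 0.53) = 0.53

0.53


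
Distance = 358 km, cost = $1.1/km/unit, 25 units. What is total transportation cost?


TC = dist * cost * units = 358 * 1.1 * 25 = $9845.00

$9845.00


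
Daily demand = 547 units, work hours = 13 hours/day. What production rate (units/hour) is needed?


Formula: Production Rate = Daily Demand / Available Hours
Rate = 547 units/day / 13 hours/day
Rate = 42.1 units/hour

42.1 units/hour


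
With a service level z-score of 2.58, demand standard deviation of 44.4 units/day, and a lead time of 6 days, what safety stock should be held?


Formula: SS = z * sigma_d * sqrt(LT)
sqrt(LT) = sqrt(6) = 2.4495
SS = 2.58 * 44.4 * 2.4495
SS = 280.6 units

280.6 units


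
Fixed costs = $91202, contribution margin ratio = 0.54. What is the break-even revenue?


Formula: BER = Fixed Costs / Contribution Margin Ratio
BER = $91202 / 0.54
BER = $168892.59 (to the nearest cent)

$168892.59


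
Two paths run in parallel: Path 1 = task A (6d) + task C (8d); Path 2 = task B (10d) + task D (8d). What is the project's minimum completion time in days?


Path 1 = 6 + 8 = 14 days
Path 2 = 10 + 8 = 18 days
Duration = max(14, 18) = 18 days

18 days


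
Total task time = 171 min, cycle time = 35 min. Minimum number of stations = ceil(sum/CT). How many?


Formula: N_min = ceil(Sum of Task Times / Cycle Time)
N_min = ceil(171 min / 35 min) = ceil(4.8857)
N_min = 5 stations

5


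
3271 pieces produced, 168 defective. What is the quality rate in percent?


Formula: Quality Rate = Good Pieces / Total Pieces * 100
Good pieces = 3271 - 168 = 3103
QR = 3103 / 3271 * 100 = 94.9%

94.9%


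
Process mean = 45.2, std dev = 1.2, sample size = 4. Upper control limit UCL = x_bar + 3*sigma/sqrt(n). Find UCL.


UCL = 45.2 + 3 * 1.2 / sqrt(4)

47.0


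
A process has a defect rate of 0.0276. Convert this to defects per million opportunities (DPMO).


DPMO = defect_rate * 1000000 = 0.0276 * 1000000

27600


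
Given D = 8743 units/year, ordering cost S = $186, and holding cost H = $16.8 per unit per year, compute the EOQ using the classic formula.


Formula: EOQ = sqrt(2 * D * S / H)
Numerator: 2 * 8743 * 186 = 3252396
2DS/H = 3252396 / 16.8 = 193595.0
EOQ = sqrt(193595.0) = 440.0 units

440.0 units


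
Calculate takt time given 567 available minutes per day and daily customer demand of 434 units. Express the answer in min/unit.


Formula: Takt Time = Available Production Time / Customer Demand
Takt = 567 min/day / 434 units/day
Takt = 1.31 min/unit

1.31 min/unit


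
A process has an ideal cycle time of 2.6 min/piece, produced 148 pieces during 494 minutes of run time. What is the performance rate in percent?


Formula: Performance = (Ideal CT * Total Count) / Run Time * 100
Ideal output time = 2.6 * 148 = 384.8 min
Performance = 384.8 / 494 * 100 = 77.9%

77.9%


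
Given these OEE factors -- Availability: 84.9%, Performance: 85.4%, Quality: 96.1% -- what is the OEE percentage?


Formula: OEE = Availability * Performance * Quality / 10000
A * P = 84.9% * 85.4% / 100 = 72.5%
OEE = 72.5% * 96.1% / 100 = 69.7%

69.7%


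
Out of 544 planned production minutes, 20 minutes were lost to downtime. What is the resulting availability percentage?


Formula: Availability = (Planned Time - Downtime) / Planned Time * 100
Uptime = 544 - 20 = 524 min
Availability = 524 / 544 * 100 = 96.3%

96.3%


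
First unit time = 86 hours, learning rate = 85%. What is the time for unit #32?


Formula: T_n = T_1 * (learning_rate)^(log2(n)) where learning_rate = rate/100
Doublings = log2(32) = 5
T_n = 86 * 0.85^5
T_n = 86 * 0.4437 = 38.2 hours

38.2 hours


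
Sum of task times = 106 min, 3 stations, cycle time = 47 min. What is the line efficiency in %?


Formula: Efficiency = Sum of Task Times / (N_stations * CT) * 100
Total station capacity = 3 stations * 47 min = 141 min
Efficiency = 106 / 141 * 100 = 75.2%

75.2%


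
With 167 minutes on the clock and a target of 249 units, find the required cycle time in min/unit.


Formula: CT = Available Time / Number of Units
CT = 167 min / 249 units
CT = 0.67 min/unit

0.67 min/unit


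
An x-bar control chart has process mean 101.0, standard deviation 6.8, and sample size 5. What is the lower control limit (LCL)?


LCL = 101.0 - 3 * 6.8 / sqrt(5)

91.88


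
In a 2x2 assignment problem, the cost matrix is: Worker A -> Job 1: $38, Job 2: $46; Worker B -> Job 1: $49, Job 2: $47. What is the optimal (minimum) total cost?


Option 1: A->1 + B->2 = $38 + $47 = $85
Option 2: A->2 + B->1 = $46 + $49 = $95
Min cost = min($85, $95) = $85

$85


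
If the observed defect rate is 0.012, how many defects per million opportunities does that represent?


DPMO = defect_rate * 1000000 = 0.012 * 1000000

12000


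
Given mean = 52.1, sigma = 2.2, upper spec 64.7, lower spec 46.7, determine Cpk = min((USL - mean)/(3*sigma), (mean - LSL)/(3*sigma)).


Cpu = (64.7 - 52.1) / (3 * 2.2) = 1.91
Cpl = (52.1 - 46.7) / (3 * 2.2) = 0.82
Cpk = min(1.91, 0.82) = 0.82

0.82


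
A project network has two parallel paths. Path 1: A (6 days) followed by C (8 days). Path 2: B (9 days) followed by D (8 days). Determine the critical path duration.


Path 1 = 6 + 8 = 14 days
Path 2 = 9 + 8 = 17 days
Duration = max(14, 17) = 17 days

17 days


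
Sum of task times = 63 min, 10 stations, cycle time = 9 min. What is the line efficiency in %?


Formula: Efficiency = Sum of Task Times / (N_stations * CT) * 100
Total station capacity = 10 stations * 9 min = 90 min
Efficiency = 63 / 90 * 100 = 70.0%

70.0%


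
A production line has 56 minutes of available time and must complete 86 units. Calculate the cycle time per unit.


Formula: CT = Available Time / Number of Units
CT = 56 min / 86 units
CT = 0.65 min/unit

0.65 min/unit


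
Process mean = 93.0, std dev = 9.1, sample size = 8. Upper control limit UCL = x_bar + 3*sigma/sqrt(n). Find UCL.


UCL = 93.0 + 3 * 9.1 / sqrt(8)

102.65


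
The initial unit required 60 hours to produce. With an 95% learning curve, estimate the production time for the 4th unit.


Formula: T_n = T_1 * (learning_rate)^(log2(n)) where learning_rate = rate/100
Doublings = log2(4) = 2
T_n = 60 * 0.95^2
T_n = 60 * 0.9025 = 54.2 hours

54.2 hours


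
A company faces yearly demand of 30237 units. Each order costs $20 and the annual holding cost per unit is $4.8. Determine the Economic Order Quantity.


Formula: EOQ = sqrt(2 * D * S / H)
Numerator: 2 * 30237 * 20 = 1209480
2DS/H = 1209480 / 4.8 = 251975.0
EOQ = sqrt(251975.0) = 502.0 units

502.0 units


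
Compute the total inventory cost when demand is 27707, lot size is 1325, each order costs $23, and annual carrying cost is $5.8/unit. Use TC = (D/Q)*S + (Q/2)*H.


TC = 27707/1325 * 23 + 1325/2 * 5.8

$4323.45


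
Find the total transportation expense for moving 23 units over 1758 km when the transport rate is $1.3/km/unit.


TC = dist * cost * units = 1758 * 1.3 * 23 = $52564.20

$52564.20


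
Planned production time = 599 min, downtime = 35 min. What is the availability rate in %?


Formula: Availability = (Planned Time - Downtime) / Planned Time * 100
Uptime = 599 - 35 = 564 min
Availability = 564 / 599 * 100 = 94.2%

94.2%


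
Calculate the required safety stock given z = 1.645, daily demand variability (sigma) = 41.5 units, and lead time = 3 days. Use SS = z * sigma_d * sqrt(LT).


Formula: SS = z * sigma_d * sqrt(LT)
sqrt(LT) = sqrt(3) = 1.7321
SS = 1.645 * 41.5 * 1.7321
SS = 118.2 units

118.2 units


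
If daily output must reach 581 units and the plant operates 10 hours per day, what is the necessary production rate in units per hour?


Formula: Production Rate = Daily Demand / Available Hours
Rate = 581 units/day / 10 hours/day
Rate = 58.1 units/hour

58.1 units/hour


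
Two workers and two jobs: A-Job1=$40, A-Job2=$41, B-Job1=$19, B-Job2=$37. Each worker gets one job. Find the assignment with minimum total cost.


Option 1: A->1 + B->2 = $40 + $37 = $77
Option 2: A->2 + B->1 = $41 + $19 = $60
Min cost = min($77, $60) = $60

$60


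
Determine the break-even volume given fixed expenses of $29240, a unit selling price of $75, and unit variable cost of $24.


Formula: BEQ = Fixed Costs / (Price - Variable Cost)
Contribution margin = $75 - $24 = $51/unit
BEQ = ceil($29240 / $51/unit) = ceil(573.33) = 574 units

574 units


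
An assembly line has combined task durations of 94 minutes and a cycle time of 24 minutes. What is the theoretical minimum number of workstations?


Formula: N_min = ceil(Sum of Task Times / Cycle Time)
N_min = ceil(94 min / 24 min) = ceil(3.9167)
N_min = 4 stations

4


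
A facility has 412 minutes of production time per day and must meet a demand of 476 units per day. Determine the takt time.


Formula: Takt Time = Available Production Time / Customer Demand
Takt = 412 min/day / 476 units/day
Takt = 0.87 min/unit

0.87 min/unit


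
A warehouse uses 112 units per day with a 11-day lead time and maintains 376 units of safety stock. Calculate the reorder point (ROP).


Formula: ROP = (Daily Demand * Lead Time) + Safety Stock
Demand during lead time = 112 * 11 = 1232 units
ROP = 1232 + 376 = 1608 units

1608 units


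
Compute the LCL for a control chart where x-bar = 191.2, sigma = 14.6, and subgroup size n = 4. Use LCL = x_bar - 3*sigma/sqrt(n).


LCL = 191.2 - 3 * 14.6 / sqrt(4)

169.3


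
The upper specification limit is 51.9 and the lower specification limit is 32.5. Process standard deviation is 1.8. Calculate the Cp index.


Cp = (51.9 - 32.5) / (6 * 1.8)

1.8


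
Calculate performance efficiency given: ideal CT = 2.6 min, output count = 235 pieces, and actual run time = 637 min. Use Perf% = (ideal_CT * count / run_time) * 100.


Formula: Performance = (Ideal CT * Total Count) / Run Time * 100
Ideal output time = 2.6 * 235 = 611.0 min
Performance = 611.0 / 637 * 100 = 95.9%

95.9%


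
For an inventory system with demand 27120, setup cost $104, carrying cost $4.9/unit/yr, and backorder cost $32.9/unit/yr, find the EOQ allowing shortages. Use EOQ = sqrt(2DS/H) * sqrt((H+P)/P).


Formula: EOQ* = sqrt(2DS/H) * sqrt((H+P)/P)
Base EOQ = sqrt(2*27120*104/4.9) = 1072.95 units
Correction = sqrt((4.9+32.9)/32.9) = 1.07188
EOQ* = 1072.95 * 1.07188 = 1150.1 units

1150.1 units


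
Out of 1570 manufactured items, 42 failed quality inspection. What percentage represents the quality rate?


Formula: Quality Rate = Good Pieces / Total Pieces * 100
Good pieces = 1570 - 42 = 1528
QR = 1528 / 1570 * 100 = 97.3%

97.3%


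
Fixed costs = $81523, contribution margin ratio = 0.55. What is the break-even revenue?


Formula: BER = Fixed Costs / Contribution Margin Ratio
BER = $81523 / 0.55
BER = $148223.64 (to the nearest cent)

$148223.64


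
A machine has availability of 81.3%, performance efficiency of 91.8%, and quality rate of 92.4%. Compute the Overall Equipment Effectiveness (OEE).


Formula: OEE = Availability * Performance * Quality / 10000
A * P = 81.3% * 91.8% / 100 = 74.63%
OEE = 74.63% * 92.4% / 100 = 69.0%

69.0%
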